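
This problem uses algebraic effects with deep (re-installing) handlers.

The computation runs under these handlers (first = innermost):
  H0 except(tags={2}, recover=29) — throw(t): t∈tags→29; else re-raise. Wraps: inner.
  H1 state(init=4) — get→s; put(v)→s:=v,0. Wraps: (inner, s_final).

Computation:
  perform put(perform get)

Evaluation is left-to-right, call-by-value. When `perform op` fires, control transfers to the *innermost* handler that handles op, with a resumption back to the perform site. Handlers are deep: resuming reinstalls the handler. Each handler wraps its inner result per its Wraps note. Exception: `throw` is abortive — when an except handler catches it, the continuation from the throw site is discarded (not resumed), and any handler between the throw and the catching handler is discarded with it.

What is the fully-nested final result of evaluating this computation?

Answer: (0, 4)

Working:
get @ H1 ⇒ 4
put(4) @ H1 ⇒ s:=4
H0 returns 0
H1 returns (0, 4)
= (0, 4)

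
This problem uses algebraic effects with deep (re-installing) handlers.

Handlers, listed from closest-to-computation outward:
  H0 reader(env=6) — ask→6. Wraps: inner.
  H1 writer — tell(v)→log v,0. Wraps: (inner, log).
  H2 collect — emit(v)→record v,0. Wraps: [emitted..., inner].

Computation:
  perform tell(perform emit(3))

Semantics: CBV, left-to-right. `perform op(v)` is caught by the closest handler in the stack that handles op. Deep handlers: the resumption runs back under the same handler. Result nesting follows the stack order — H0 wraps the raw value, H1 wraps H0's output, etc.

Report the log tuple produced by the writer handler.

Step-by-step:
emit(3) @ H2 ⇒ out+=3
tell(0) @ H1 ⇒ log+=0
H0 returns 0
H1 returns (0, (0))
H2 returns [3, (0, (0))]
= [3, (0, (0))]

Answer: (0)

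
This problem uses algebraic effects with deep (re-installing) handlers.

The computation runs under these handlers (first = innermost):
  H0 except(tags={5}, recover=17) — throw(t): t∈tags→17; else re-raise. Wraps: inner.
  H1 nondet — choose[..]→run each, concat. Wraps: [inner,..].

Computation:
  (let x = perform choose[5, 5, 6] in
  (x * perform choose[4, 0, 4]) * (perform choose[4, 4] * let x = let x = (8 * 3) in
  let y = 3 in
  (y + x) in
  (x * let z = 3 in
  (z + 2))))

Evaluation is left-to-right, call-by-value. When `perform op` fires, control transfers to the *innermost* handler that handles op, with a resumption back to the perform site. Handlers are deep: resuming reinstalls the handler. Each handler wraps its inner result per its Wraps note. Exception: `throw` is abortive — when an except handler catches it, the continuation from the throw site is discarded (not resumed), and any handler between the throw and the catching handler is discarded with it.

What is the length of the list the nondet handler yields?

Evaluation trace:
choose[5, 5, 6] @ H1
  branch[0] choose=5:
    choose[4, 0, 4] @ H1
      branch[0] choose=4:
        choose[4, 4] @ H1
          branch[0] choose=4:
            H0 returns 10800
            H1 returns [10800]
          branch[1] choose=4:
            H0 returns 10800
            H1 returns [10800]
      branch[1] choose=0:
        choose[4, 4] @ H1
          branch[0] choose=4:
            H0 returns 0
            H1 returns [0]
          branch[1] choose=4:
            H0 returns 0
            H1 returns [0]
      branch[2] choose=4:
        choose[4, 4] @ H1
          branch[0] choose=4:
            H0 returns 10800
            H1 returns [10800]
          branch[1] choose=4:
            H0 returns 10800
            H1 returns [10800]
  branch[1] choose=5:
    choose[4, 0, 4] @ H1
      branch[0] choose=4:
        choose[4, 4] @ H1
          branch[0] choose=4:
            H0 returns 10800
            H1 returns [10800]
          branch[1] choose=4:
            H0 returns 10800
            H1 returns [10800]
      branch[1] choose=0:
        choose[4, 4] @ H1
          branch[0] choose=4:
            H0 returns 0
            H1 returns [0]
          branch[1] choose=4:
            H0 returns 0
            H1 returns [0]
      branch[2] choose=4:
        choose[4, 4] @ H1
          branch[0] choose=4:
            H0 returns 10800
            H1 returns [10800]
          branch[1] choose=4:
            H0 returns 10800
            H1 returns [10800]
  branch[2] choose=6:
    choose[4, 0, 4] @ H1
      branch[0] choose=4:
        choose[4, 4] @ H1
          branch[0] choose=4:
            H0 returns 12960
            H1 returns [12960]
          branch[1] choose=4:
            H0 returns 12960
            H1 returns [12960]
      branch[1] choose=0:
        choose[4, 4] @ H1
          branch[0] choose=4:
            H0 returns 0
            H1 returns [0]
          branch[1] choose=4:
            H0 returns 0
            H1 returns [0]
      branch[2] choose=4:
        choose[4, 4] @ H1
          branch[0] choose=4:
            H0 returns 12960
            H1 returns [12960]
          branch[1] choose=4:
            H0 returns 12960
            H1 returns [12960]
= [10800, 10800, 0, 0, 10800, 10800, 10800, 10800, 0, 0, 10800, 10800, 12960, 12960, 0, 0, 12960, 12960]

Answer: 18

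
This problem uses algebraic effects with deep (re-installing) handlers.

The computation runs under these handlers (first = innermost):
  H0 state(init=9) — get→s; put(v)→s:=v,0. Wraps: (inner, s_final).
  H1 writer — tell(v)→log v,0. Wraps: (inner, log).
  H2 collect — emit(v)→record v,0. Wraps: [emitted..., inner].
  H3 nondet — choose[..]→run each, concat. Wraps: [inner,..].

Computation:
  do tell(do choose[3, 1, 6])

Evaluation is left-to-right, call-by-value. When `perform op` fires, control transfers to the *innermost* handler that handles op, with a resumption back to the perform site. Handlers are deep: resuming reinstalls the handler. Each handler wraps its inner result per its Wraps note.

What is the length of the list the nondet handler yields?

Answer: 3

Evaluation trace:
choose[3, 1, 6] @ H3
  branch[0] choose=3:
    tell(3) @ H1 ⇒ log+=3
    H0 returns (0, 9)
    H1 returns ((0, 9), (3))
    H2 returns [((0, 9), (3))]
    H3 returns [[((0, 9), (3))]]
  branch[1] choose=1:
    tell(1) @ H1 ⇒ log+=1
    H0 returns (0, 9)
    H1 returns ((0, 9), (1))
    H2 returns [((0, 9), (1))]
    H3 returns [[((0, 9), (1))]]
  branch[2] choose=6:
    tell(6) @ H1 ⇒ log+=6
    H0 returns (0, 9)
    H1 returns ((0, 9), (6))
    H2 returns [((0, 9), (6))]
    H3 returns [[((0, 9), (6))]]
= [[((0, 9), (3))], [((0, 9), (1))], [((0, 9), (6))]]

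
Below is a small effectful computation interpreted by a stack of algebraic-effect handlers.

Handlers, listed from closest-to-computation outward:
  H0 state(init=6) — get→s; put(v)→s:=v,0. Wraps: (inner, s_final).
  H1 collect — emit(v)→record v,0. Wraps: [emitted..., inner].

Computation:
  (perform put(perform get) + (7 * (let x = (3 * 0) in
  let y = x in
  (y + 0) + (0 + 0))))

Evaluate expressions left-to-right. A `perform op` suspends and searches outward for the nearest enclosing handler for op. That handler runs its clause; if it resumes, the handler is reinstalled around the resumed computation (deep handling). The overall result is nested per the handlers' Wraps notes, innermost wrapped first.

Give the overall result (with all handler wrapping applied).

Answer: [(0, 6)]

Step-by-step:
get @ H0 ⇒ 6
put(6) @ H0 ⇒ s:=6
H0 returns (0, 6)
H1 returns [(0, 6)]
= [(0, 6)]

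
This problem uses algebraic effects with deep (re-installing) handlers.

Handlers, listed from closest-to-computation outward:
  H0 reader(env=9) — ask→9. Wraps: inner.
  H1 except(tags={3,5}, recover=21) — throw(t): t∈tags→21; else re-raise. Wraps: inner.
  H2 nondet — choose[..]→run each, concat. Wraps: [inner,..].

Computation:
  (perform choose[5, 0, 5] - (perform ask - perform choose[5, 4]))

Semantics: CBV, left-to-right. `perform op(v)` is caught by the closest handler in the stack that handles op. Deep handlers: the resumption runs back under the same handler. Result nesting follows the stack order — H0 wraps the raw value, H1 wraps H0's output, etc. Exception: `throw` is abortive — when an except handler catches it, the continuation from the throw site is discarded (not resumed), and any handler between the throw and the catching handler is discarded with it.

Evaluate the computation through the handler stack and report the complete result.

Evaluation trace:
choose[5, 0, 5] @ H2
  branch[0] choose=5:
    ask @ H0 ⇒ 9
    choose[5, 4] @ H2
      branch[0] choose=5:
        H0 returns 1
        H1 returns 1
        H2 returns [1]
      branch[1] choose=4:
        H0 returns 0
        H1 returns 0
        H2 returns [0]
  branch[1] choose=0:
    ask @ H0 ⇒ 9
    choose[5, 4] @ H2
      branch[0] choose=5:
        H0 returns -4
        H1 returns -4
        H2 returns [-4]
      branch[1] choose=4:
        H0 returns -5
        H1 returns -5
        H2 returns [-5]
  branch[2] choose=5:
    ask @ H0 ⇒ 9
    choose[5, 4] @ H2
      branch[0] choose=5:
        H0 returns 1
        H1 returns 1
        H2 returns [1]
      branch[1] choose=4:
        H0 returns 0
        H1 returns 0
        H2 returns [0]
= [1, 0, -4, -5, 1, 0]

Answer: [1, 0, -4, -5, 1, 0]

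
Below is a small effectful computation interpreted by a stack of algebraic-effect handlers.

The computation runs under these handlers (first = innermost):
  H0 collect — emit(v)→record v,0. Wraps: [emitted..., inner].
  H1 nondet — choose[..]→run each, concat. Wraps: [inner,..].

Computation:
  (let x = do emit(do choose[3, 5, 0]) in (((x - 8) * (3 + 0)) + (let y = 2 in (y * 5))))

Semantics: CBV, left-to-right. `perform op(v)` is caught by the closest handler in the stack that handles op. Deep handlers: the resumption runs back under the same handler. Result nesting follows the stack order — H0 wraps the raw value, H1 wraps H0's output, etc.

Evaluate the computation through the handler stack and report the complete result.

Answer: [[3, -14], [5, -14], [0, -14]]

Working:
choose[3, 5, 0] @ H1
  branch[0] choose=3:
    emit(3) @ H0 ⇒ out+=3
    H0 returns [3, -14]
    H1 returns [[3, -14]]
  branch[1] choose=5:
    emit(5) @ H0 ⇒ out+=5
    H0 returns [5, -14]
    H1 returns [[5, -14]]
  branch[2] choose=0:
    emit(0) @ H0 ⇒ out+=0
    H0 returns [0, -14]
    H1 returns [[0, -14]]
= [[3, -14], [5, -14], [0, -14]]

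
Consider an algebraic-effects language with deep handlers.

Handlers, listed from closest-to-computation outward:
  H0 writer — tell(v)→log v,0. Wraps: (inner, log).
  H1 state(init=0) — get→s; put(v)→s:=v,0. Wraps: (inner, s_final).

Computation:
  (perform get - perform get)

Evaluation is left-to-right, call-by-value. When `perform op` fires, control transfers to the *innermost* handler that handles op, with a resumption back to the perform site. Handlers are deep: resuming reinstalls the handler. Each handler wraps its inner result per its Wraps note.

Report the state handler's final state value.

Answer: 0

Working:
get @ H1 ⇒ 0
get @ H1 ⇒ 0
H0 returns (0, ())
H1 returns ((0, ()), 0)
= ((0, ()), 0)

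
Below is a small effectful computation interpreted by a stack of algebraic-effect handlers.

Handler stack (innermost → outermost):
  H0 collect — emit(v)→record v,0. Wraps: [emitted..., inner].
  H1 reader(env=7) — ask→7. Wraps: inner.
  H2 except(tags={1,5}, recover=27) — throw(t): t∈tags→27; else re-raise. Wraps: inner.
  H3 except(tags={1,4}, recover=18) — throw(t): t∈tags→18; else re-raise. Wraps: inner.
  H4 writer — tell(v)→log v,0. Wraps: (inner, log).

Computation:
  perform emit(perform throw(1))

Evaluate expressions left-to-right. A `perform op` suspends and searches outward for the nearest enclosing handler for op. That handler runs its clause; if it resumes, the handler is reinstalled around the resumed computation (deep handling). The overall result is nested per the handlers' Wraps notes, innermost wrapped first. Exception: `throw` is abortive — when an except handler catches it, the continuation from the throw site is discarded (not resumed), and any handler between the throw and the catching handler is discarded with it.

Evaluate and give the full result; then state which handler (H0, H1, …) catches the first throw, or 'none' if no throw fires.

Evaluation trace:
throw(1) @ H2 caught ⇒ 27
H3 returns 27
H4 returns (27, ())
= (27, ())

Answer: (27, ()) ; first throw caught by: H2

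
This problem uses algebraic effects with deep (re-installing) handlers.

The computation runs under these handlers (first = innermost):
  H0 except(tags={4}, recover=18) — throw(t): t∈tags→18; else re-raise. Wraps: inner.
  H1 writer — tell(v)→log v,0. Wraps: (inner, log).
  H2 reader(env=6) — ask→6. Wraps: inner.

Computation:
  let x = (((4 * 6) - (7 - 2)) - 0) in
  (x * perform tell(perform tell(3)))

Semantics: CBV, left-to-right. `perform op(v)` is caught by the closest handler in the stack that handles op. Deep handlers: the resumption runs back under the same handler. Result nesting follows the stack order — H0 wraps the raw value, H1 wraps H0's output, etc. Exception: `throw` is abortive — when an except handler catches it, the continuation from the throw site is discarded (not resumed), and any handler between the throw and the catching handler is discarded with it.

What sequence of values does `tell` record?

Answer: (3, 0)

Evaluation trace:
tell(3) @ H1 ⇒ log+=3
tell(0) @ H1 ⇒ log+=0
H0 returns 0
H1 returns (0, (3, 0))
H2 returns (0, (3, 0))
= (0, (3, 0))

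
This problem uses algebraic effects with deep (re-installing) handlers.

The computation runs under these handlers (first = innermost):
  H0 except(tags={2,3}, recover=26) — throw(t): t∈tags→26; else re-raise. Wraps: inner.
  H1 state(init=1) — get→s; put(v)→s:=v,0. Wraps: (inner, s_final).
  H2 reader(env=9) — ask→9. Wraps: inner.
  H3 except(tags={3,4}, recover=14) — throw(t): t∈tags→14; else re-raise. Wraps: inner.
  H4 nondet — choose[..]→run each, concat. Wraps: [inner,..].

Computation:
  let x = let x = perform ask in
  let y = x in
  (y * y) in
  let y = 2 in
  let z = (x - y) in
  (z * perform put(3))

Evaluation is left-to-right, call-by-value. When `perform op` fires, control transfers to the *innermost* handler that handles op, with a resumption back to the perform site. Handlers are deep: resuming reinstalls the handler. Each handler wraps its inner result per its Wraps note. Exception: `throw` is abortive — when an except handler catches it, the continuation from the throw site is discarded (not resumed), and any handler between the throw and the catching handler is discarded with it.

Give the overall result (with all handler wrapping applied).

Evaluation trace:
ask @ H2 ⇒ 9
put(3) @ H1 ⇒ s:=3
H0 returns 0
H1 returns (0, 3)
H2 returns (0, 3)
H3 returns (0, 3)
H4 returns [(0, 3)]
= [(0, 3)]

Answer: [(0, 3)]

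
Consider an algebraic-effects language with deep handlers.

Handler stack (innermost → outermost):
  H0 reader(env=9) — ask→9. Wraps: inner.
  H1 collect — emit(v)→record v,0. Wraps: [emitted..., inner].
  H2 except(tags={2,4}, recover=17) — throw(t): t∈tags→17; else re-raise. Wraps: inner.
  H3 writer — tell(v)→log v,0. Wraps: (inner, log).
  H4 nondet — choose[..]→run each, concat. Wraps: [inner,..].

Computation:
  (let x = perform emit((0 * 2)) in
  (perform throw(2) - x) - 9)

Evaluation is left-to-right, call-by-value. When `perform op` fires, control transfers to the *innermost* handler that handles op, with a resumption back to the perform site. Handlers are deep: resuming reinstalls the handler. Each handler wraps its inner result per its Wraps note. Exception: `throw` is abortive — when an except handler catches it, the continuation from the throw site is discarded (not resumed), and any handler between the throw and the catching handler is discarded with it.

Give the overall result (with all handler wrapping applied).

Answer: [(17, ())]

Step-by-step:
emit(0) @ H1 ⇒ out+=0
throw(2) @ H2 caught ⇒ 17
H3 returns (17, ())
H4 returns [(17, ())]
= [(17, ())]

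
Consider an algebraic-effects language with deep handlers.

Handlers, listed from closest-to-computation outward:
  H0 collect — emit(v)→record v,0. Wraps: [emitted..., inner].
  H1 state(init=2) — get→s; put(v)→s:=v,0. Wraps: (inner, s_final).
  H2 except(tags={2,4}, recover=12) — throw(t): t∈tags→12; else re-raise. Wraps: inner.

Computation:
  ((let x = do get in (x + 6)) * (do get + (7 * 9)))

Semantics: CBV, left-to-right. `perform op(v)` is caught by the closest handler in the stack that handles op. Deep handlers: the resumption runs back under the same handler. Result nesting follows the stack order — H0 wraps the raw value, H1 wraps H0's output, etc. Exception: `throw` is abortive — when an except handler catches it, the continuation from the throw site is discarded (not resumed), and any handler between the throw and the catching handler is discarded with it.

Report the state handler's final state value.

Answer: 2

Step-by-step:
get @ H1 ⇒ 2
get @ H1 ⇒ 2
H0 returns [520]
H1 returns ([520], 2)
H2 returns ([520], 2)
= ([520], 2)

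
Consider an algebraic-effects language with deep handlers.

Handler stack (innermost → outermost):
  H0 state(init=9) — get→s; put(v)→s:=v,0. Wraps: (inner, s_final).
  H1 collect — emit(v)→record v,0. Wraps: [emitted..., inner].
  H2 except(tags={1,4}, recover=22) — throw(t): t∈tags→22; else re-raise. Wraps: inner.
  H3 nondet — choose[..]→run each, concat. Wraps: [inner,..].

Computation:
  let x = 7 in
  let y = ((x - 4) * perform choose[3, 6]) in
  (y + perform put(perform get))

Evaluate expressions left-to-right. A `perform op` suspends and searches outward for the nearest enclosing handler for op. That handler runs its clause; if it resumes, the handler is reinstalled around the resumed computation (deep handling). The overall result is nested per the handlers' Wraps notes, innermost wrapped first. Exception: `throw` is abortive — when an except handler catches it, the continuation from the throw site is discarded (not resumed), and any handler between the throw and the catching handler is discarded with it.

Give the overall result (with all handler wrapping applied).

Evaluation trace:
choose[3, 6] @ H3
  branch[0] choose=3:
    get @ H0 ⇒ 9
    put(9) @ H0 ⇒ s:=9
    H0 returns (9, 9)
    H1 returns [(9, 9)]
    H2 returns [(9, 9)]
    H3 returns [[(9, 9)]]
  branch[1] choose=6:
    get @ H0 ⇒ 9
    put(9) @ H0 ⇒ s:=9
    H0 returns (18, 9)
    H1 returns [(18, 9)]
    H2 returns [(18, 9)]
    H3 returns [[(18, 9)]]
= [[(9, 9)], [(18, 9)]]

Answer: [[(9, 9)], [(18, 9)]]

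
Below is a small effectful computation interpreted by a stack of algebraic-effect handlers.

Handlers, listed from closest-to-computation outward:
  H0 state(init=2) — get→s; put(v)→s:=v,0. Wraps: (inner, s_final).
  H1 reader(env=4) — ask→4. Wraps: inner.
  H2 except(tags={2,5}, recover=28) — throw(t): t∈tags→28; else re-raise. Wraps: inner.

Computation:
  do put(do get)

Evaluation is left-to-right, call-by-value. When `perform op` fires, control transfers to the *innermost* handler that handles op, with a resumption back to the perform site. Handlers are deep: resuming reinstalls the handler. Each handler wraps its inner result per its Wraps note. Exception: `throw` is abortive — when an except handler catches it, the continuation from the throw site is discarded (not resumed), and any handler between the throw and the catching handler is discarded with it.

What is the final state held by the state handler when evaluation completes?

Evaluation trace:
get @ H0 ⇒ 2
put(2) @ H0 ⇒ s:=2
H0 returns (0, 2)
H1 returns (0, 2)
H2 returns (0, 2)
= (0, 2)

Answer: 2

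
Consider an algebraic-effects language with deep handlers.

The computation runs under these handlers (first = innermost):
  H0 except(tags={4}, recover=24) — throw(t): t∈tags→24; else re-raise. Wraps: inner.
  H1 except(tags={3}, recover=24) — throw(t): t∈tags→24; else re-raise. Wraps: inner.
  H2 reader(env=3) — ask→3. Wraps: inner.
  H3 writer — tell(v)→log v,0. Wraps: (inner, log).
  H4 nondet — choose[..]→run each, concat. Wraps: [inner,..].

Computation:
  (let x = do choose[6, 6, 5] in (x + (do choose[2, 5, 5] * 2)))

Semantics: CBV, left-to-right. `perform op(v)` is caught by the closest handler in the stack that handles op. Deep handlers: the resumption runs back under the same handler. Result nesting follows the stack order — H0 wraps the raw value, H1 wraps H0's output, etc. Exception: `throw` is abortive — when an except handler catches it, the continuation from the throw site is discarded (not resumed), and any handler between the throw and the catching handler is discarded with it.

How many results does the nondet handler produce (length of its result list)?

Answer: 9

Step-by-step:
choose[6, 6, 5] @ H4
  branch[0] choose=6:
    choose[2, 5, 5] @ H4
      branch[0] choose=2:
        H0 returns 10
        H1 returns 10
        H2 returns 10
        H3 returns (10, ())
        H4 returns [(10, ())]
      branch[1] choose=5:
        H0 returns 16
        H1 returns 16
        H2 returns 16
        H3 returns (16, ())
        H4 returns [(16, ())]
      branch[2] choose=5:
        H0 returns 16
        H1 returns 16
        H2 returns 16
        H3 returns (16, ())
        H4 returns [(16, ())]
  branch[1] choose=6:
    choose[2, 5, 5] @ H4
      branch[0] choose=2:
        H0 returns 10
        H1 returns 10
        H2 returns 10
        H3 returns (10, ())
        H4 returns [(10, ())]
      branch[1] choose=5:
        H0 returns 16
        H1 returns 16
        H2 returns 16
        H3 returns (16, ())
        H4 returns [(16, ())]
      branch[2] choose=5:
        H0 returns 16
        H1 returns 16
        H2 returns 16
        H3 returns (16, ())
        H4 returns [(16, ())]
  branch[2] choose=5:
    choose[2, 5, 5] @ H4
      branch[0] choose=2:
        H0 returns 9
        H1 returns 9
        H2 returns 9
        H3 returns (9, ())
        H4 returns [(9, ())]
      branch[1] choose=5:
        H0 returns 15
        H1 returns 15
        H2 returns 15
        H3 returns (15, ())
        H4 returns [(15, ())]
      branch[2] choose=5:
        H0 returns 15
        H1 returns 15
        H2 returns 15
        H3 returns (15, ())
        H4 returns [(15, ())]
= [(10, ()), (16, ()), (16, ()), (10, ()), (16, ()), (16, ()), (9, ()), (15, ()), (15, ())]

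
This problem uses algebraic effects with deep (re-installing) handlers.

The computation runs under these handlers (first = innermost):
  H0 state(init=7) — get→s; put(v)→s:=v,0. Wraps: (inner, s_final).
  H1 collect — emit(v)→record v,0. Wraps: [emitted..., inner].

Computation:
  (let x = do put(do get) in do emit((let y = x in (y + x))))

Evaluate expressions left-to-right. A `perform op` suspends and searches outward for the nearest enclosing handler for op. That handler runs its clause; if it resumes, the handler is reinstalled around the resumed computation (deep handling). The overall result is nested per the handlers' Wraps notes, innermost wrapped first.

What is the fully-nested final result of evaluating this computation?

Working:
get @ H0 ⇒ 7
put(7) @ H0 ⇒ s:=7
emit(0) @ H1 ⇒ out+=0
H0 returns (0, 7)
H1 returns [0, (0, 7)]
= [0, (0, 7)]

Answer: [0, (0, 7)]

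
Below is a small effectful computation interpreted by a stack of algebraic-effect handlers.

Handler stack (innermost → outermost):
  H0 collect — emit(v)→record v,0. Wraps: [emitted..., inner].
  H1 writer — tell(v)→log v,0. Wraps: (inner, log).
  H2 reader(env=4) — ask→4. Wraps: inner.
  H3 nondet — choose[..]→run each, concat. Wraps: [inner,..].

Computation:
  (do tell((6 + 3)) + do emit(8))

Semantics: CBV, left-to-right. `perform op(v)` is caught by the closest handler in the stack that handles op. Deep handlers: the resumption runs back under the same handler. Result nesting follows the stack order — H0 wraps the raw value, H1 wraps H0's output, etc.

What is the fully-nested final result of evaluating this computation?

Answer: [([8, 0], (9))]

Step-by-step:
tell(9) @ H1 ⇒ log+=9
emit(8) @ H0 ⇒ out+=8
H0 returns [8, 0]
H1 returns ([8, 0], (9))
H2 returns ([8, 0], (9))
H3 returns [([8, 0], (9))]
= [([8, 0], (9))]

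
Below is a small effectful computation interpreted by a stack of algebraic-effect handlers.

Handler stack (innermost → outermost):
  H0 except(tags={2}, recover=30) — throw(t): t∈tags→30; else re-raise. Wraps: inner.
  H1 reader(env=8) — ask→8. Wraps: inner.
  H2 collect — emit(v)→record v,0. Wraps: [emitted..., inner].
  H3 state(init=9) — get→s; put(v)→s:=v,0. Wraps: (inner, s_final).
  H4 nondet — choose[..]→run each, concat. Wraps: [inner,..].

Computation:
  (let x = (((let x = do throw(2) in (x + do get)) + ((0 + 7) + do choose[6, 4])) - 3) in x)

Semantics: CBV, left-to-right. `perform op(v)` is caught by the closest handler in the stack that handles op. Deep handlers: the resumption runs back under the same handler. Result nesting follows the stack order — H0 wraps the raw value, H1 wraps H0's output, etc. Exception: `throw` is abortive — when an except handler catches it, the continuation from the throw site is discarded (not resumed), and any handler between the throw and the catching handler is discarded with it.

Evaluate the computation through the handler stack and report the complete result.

Answer: [([30], 9)]

Step-by-step:
throw(2) @ H0 caught ⇒ 30
H1 returns 30
H2 returns [30]
H3 returns ([30], 9)
H4 returns [([30], 9)]
= [([30], 9)]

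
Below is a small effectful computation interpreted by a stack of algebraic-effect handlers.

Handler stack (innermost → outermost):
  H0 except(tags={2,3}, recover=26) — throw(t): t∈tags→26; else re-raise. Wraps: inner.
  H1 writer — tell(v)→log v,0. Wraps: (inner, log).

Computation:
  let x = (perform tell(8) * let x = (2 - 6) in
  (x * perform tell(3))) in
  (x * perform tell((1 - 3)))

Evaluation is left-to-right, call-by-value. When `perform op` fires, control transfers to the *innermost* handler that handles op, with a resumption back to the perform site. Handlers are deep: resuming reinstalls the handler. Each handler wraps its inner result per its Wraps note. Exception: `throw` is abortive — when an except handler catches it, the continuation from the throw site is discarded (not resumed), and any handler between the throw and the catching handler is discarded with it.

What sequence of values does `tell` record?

Answer: (8, 3, -2)

Evaluation trace:
tell(8) @ H1 ⇒ log+=8
tell(3) @ H1 ⇒ log+=3
tell(-2) @ H1 ⇒ log+=-2
H0 returns 0
H1 returns (0, (8, 3, -2))
= (0, (8, 3, -2))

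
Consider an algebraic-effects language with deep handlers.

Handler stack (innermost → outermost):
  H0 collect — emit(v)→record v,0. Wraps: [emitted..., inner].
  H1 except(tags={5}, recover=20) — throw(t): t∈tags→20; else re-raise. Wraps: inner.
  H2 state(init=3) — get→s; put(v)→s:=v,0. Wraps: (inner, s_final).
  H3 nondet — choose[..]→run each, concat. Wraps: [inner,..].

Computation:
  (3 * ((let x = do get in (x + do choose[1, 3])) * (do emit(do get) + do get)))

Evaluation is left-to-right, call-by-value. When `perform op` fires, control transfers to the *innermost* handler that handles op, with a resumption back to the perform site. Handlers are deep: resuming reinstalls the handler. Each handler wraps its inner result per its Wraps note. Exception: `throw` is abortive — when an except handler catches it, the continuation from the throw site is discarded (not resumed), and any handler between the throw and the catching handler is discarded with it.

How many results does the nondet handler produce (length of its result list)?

Working:
get @ H2 ⇒ 3
choose[1, 3] @ H3
  branch[0] choose=1:
    get @ H2 ⇒ 3
    emit(3) @ H0 ⇒ out+=3
    get @ H2 ⇒ 3
    H0 returns [3, 36]
    H1 returns [3, 36]
    H2 returns ([3, 36], 3)
    H3 returns [([3, 36], 3)]
  branch[1] choose=3:
    get @ H2 ⇒ 3
    emit(3) @ H0 ⇒ out+=3
    get @ H2 ⇒ 3
    H0 returns [3, 54]
    H1 returns [3, 54]
    H2 returns ([3, 54], 3)
    H3 returns [([3, 54], 3)]
= [([3, 36], 3), ([3, 54], 3)]

Answer: 2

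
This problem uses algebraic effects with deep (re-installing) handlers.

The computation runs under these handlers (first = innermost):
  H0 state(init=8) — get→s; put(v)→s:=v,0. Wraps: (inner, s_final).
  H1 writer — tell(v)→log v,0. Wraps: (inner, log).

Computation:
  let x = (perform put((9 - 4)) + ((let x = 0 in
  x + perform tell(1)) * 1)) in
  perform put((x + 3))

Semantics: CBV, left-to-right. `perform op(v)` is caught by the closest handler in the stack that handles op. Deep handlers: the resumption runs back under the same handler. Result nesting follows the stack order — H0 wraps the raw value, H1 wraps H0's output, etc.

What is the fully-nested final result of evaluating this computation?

Evaluation trace:
put(5) @ H0 ⇒ s:=5
tell(1) @ H1 ⇒ log+=1
put(3) @ H0 ⇒ s:=3
H0 returns (0, 3)
H1 returns ((0, 3), (1))
= ((0, 3), (1))

Answer: ((0, 3), (1))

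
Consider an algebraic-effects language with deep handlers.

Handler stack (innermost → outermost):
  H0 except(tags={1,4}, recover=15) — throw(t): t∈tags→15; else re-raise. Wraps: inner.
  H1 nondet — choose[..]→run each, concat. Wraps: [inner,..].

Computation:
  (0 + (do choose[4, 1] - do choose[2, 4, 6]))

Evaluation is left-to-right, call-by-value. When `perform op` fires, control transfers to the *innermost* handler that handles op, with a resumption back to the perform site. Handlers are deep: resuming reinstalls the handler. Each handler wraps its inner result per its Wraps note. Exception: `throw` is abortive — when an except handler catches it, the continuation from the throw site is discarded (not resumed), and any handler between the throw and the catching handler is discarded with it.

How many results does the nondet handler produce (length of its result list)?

Answer: 6

Working:
choose[4, 1] @ H1
  branch[0] choose=4:
    choose[2, 4, 6] @ H1
      branch[0] choose=2:
        H0 returns 2
        H1 returns [2]
      branch[1] choose=4:
        H0 returns 0
        H1 returns [0]
      branch[2] choose=6:
        H0 returns -2
        H1 returns [-2]
  branch[1] choose=1:
    choose[2, 4, 6] @ H1
      branch[0] choose=2:
        H0 returns -1
        H1 returns [-1]
      branch[1] choose=4:
        H0 returns -3
        H1 returns [-3]
      branch[2] choose=6:
        H0 returns -5
        H1 returns [-5]
= [2, 0, -2, -1, -3, -5]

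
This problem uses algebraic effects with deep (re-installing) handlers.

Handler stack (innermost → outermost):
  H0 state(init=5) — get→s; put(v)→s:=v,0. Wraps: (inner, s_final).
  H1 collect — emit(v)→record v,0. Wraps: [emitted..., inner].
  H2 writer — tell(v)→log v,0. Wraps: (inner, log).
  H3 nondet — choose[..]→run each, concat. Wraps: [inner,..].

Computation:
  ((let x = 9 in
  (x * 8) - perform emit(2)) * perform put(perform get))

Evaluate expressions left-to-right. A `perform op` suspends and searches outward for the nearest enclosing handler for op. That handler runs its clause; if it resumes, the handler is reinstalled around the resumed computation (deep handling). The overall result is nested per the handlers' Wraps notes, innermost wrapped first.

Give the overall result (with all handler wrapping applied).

Working:
emit(2) @ H1 ⇒ out+=2
get @ H0 ⇒ 5
put(5) @ H0 ⇒ s:=5
H0 returns (0, 5)
H1 returns [2, (0, 5)]
H2 returns ([2, (0, 5)], ())
H3 returns [([2, (0, 5)], ())]
= [([2, (0, 5)], ())]

Answer: [([2, (0, 5)], ())]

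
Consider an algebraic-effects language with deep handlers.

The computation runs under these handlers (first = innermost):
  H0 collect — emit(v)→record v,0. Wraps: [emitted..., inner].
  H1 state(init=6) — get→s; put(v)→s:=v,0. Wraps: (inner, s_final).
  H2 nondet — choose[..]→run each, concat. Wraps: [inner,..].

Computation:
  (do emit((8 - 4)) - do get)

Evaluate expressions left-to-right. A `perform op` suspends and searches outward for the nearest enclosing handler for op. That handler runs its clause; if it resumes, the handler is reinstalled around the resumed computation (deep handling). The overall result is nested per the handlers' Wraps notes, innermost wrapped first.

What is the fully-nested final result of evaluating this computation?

Step-by-step:
emit(4) @ H0 ⇒ out+=4
get @ H1 ⇒ 6
H0 returns [4, -6]
H1 returns ([4, -6], 6)
H2 returns [([4, -6], 6)]
= [([4, -6], 6)]

Answer: [([4, -6], 6)]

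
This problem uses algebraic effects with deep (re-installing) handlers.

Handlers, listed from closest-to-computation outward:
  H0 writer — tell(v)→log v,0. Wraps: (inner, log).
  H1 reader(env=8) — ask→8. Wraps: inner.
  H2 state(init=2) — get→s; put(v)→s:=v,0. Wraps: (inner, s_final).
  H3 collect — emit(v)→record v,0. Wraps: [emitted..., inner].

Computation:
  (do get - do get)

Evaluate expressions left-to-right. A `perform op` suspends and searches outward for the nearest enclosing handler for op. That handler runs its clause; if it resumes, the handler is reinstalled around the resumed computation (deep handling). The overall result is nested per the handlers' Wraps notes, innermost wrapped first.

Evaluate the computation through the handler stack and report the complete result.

Answer: [((0, ()), 2)]

Evaluation trace:
get @ H2 ⇒ 2
get @ H2 ⇒ 2
H0 returns (0, ())
H1 returns (0, ())
H2 returns ((0, ()), 2)
H3 returns [((0, ()), 2)]
= [((0, ()), 2)]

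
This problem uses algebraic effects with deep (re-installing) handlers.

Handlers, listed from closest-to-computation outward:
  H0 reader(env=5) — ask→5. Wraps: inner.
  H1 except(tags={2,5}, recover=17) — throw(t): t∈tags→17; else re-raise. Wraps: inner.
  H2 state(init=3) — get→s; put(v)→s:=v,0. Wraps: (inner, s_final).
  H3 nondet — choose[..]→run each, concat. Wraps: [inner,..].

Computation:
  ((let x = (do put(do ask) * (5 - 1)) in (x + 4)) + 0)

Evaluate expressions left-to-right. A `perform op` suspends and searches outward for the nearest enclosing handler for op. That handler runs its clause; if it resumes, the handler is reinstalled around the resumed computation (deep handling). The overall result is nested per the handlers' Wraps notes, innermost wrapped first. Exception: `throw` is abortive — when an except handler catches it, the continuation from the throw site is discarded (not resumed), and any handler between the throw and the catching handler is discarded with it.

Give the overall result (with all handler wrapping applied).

Answer: [(4, 5)]

Step-by-step:
ask @ H0 ⇒ 5
put(5) @ H2 ⇒ s:=5
H0 returns 4
H1 returns 4
H2 returns (4, 5)
H3 returns [(4, 5)]
= [(4, 5)]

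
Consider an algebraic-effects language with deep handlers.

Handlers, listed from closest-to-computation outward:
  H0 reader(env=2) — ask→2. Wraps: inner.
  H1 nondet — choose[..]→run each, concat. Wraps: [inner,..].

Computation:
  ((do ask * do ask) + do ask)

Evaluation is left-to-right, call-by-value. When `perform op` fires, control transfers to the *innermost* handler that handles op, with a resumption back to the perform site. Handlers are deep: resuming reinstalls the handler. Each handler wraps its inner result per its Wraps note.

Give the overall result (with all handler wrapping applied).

Answer: [6]

Working:
ask @ H0 ⇒ 2
ask @ H0 ⇒ 2
ask @ H0 ⇒ 2
H0 returns 6
H1 returns [6]
= [6]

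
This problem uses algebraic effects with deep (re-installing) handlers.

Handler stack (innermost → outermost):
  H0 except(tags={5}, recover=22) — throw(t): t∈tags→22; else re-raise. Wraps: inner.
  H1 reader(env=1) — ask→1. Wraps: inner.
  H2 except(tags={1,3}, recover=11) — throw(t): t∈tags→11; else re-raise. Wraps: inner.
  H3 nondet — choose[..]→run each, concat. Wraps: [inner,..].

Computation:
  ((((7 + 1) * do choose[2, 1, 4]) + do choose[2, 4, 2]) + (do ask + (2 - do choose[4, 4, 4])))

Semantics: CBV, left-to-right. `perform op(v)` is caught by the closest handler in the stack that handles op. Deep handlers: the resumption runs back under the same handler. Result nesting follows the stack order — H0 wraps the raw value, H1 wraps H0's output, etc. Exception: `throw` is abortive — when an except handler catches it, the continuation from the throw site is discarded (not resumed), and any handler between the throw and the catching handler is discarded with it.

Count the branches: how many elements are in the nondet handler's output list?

Step-by-step:
choose[2, 1, 4] @ H3
  branch[0] choose=2:
    choose[2, 4, 2] @ H3
      branch[0] choose=2:
        ask @ H1 ⇒ 1
        choose[4, 4, 4] @ H3
          branch[0] choose=4:
            H0 returns 17
            H1 returns 17
            H2 returns 17
            H3 returns [17]
          branch[1] choose=4:
            H0 returns 17
            H1 returns 17
            H2 returns 17
            H3 returns [17]
          branch[2] choose=4:
            H0 returns 17
            H1 returns 17
            H2 returns 17
            H3 returns [17]
      branch[1] choose=4:
        ask @ H1 ⇒ 1
        choose[4, 4, 4] @ H3
          branch[0] choose=4:
            H0 returns 19
            H1 returns 19
            H2 returns 19
            H3 returns [19]
          branch[1] choose=4:
            H0 returns 19
            H1 returns 19
            H2 returns 19
            H3 returns [19]
          branch[2] choose=4:
            H0 returns 19
            H1 returns 19
            H2 returns 19
            H3 returns [19]
      branch[2] choose=2:
        ask @ H1 ⇒ 1
        choose[4, 4, 4] @ H3
          branch[0] choose=4:
            H0 returns 17
            H1 returns 17
            H2 returns 17
            H3 returns [17]
          branch[1] choose=4:
            H0 returns 17
            H1 returns 17
            H2 returns 17
            H3 returns [17]
          branch[2] choose=4:
            H0 returns 17
            H1 returns 17
            H2 returns 17
            H3 returns [17]
  branch[1] choose=1:
    choose[2, 4, 2] @ H3
      branch[0] choose=2:
        ask @ H1 ⇒ 1
        choose[4, 4, 4] @ H3
          branch[0] choose=4:
            H0 returns 9
            H1 returns 9
            H2 returns 9
            H3 returns [9]
          branch[1] choose=4:
            H0 returns 9
            H1 returns 9
            H2 returns 9
            H3 returns [9]
          branch[2] choose=4:
            H0 returns 9
            H1 returns 9
            H2 returns 9
            H3 returns [9]
      branch[1] choose=4:
        ask @ H1 ⇒ 1
        choose[4, 4, 4] @ H3
          branch[0] choose=4:
            H0 returns 11
            H1 returns 11
            H2 returns 11
            H3 returns [11]
          branch[1] choose=4:
            H0 returns 11
            H1 returns 11
            H2 returns 11
            H3 returns [11]
          branch[2] choose=4:
            H0 returns 11
            H1 returns 11
            H2 returns 11
            H3 returns [11]
      branch[2] choose=2:
        ask @ H1 ⇒ 1
        choose[4, 4, 4] @ H3
          branch[0] choose=4:
            H0 returns 9
            H1 returns 9
            H2 returns 9
            H3 returns [9]
          branch[1] choose=4:
            H0 returns 9
            H1 returns 9
            H2 returns 9
            H3 returns [9]
          branch[2] choose=4:
            H0 returns 9
            H1 returns 9
            H2 returns 9
            H3 returns [9]
  branch[2] choose=4:
    choose[2, 4, 2] @ H3
      branch[0] choose=2:
        ask @ H1 ⇒ 1
        choose[4, 4, 4] @ H3
          branch[0] choose=4:
            H0 returns 33
            H1 returns 33
            H2 returns 33
            H3 returns [33]
          branch[1] choose=4:
            H0 returns 33
            H1 returns 33
            H2 returns 33
            H3 returns [33]
          branch[2] choose=4:
            H0 returns 33
            H1 returns 33
            H2 returns 33
            H3 returns [33]
      branch[1] choose=4:
        ask @ H1 ⇒ 1
        choose[4, 4, 4] @ H3
          branch[0] choose=4:
            H0 returns 35
            H1 returns 35
            H2 returns 35
            H3 returns [35]
          branch[1] choose=4:
            H0 returns 35
            H1 returns 35
            H2 returns 35
            H3 returns [35]
          branch[2] choose=4:
            H0 returns 35
            H1 returns 35
            H2 returns 35
            H3 returns [35]
      branch[2] choose=2:
        ask @ H1 ⇒ 1
        choose[4, 4, 4] @ H3
          branch[0] choose=4:
            H0 returns 33
            H1 returns 33
            H2 returns 33
            H3 returns [33]
          branch[1] choose=4:
            H0 returns 33
            H1 returns 33
            H2 returns 33
            H3 returns [33]
          branch[2] choose=4:
            H0 returns 33
            H1 returns 33
            H2 returns 33
            H3 returns [33]
= [17, 17, 17, 19, 19, 19, 17, 17, 17, 9, 9, 9, 11, 11, 11, 9, 9, 9, 33, 33, 33, 35, 35, 35, 33, 33, 33]

Answer: 27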